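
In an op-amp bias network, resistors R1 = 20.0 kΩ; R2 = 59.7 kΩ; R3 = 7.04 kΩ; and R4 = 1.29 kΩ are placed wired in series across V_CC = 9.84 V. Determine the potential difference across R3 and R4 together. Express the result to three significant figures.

V ≈ 0.931 V

Series total: ΣR = 20.0 + 59.7 + 7.04 + 1.29 = 88.03 kΩ.
R_{R3..R4} = 7.04 + 1.29 = 8.330 kΩ.
V = V_CC · R/ΣR = 9.84 × 0.09463 = 0.9311 V.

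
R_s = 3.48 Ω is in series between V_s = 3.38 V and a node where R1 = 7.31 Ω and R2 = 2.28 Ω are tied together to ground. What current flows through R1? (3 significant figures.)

Equivalent of the parallel group: R_p = 1.738 Ω.
Node voltage V_A = V_s · R_p/(R_s + R_p) = 3.38 × 0.3331 = 1.126 V.
Branch current I = V_A/R1 = 1.126/7.31 = 0.1540 A.

I ≈ 0.154 A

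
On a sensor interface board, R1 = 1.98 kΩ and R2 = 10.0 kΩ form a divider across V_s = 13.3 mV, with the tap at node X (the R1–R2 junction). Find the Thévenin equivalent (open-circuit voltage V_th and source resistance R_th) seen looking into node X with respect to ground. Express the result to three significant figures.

V_th ≈ 11.1 mV, R_th ≈ 1.65 kΩ

V_th is the unloaded tap voltage: V_s · R2/(R1+R2) = 13.3 × 0.8347 = 11.10 mV.
Zeroing V_s shorts the top of R1 to ground, so R_th = R1 ‖ R2 = 1.653 kΩ.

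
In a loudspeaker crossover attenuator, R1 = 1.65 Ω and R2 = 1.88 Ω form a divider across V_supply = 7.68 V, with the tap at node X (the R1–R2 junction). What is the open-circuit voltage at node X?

Open-circuit (no load on X): V_th = V_supply · R2/(R1 + R2) = 7.68 × 1.88/(1.650 + 1.88) = 4.090 V.

V_th ≈ 4.09 V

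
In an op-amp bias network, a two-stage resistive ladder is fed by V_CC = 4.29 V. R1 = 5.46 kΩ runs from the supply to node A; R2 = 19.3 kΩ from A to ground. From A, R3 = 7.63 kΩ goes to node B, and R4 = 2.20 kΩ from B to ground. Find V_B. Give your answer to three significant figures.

V_B ≈ 0.522 V

Node A sees R2 in parallel with the series input of stage 2, R3 + R4 = 9.830 kΩ.
R2 ‖ (R3+R4) = 6.513 kΩ.
V_A = 4.29 × 6.513/(5.46 + 6.513) = 2.334 V.
V_B = V_A × 0.2238 = 0.5223 V.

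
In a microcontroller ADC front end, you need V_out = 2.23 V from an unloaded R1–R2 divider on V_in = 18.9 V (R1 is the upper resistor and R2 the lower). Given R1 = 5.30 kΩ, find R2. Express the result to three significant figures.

R2 ≈ 0.709 kΩ

Required fraction k = V_out/V_in = 0.1180.
Rearranging, R2 = R1·k/(1−k) = 5.30 × 0.1338 = 0.7090 kΩ.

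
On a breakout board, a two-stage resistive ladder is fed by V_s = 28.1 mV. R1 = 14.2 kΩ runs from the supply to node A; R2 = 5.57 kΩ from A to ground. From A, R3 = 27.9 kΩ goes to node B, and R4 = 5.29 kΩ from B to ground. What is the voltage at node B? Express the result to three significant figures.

V_B ≈ 1.13 mV

The second stage (R3 + R4 = 33.19 kΩ) loads node A in parallel with R2.
Effective lower resistance at A: R2 ‖ 33.19 = 4.770 kΩ.
First divider: V_A = V_s · 4.770/(14.2 + 4.770) = 7.065 mV.
Then the unloaded second divider: V_B = V_A × R4/(R3+R4) = 7.065 × 0.1594 = 1.126 mV.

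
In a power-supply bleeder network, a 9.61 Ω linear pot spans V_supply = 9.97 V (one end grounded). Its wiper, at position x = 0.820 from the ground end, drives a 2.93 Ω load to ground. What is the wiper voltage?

Lower segment x·R_p = 7.880 Ω; upper segment (1−x)·R_p = 1.730 Ω.
R_L loads the lower segment: effective lower R = 2.136 Ω.
Then V_out = V_supply · 2.136/(1.730 + 2.136) = 5.509 V.

V_out ≈ 5.51 V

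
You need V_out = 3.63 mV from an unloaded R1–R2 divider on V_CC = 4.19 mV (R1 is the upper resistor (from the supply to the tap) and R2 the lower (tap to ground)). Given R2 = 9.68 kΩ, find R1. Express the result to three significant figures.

R1 ≈ 1.49 kΩ

Required fraction k = V_out/V_CC = 0.8663.
So R1 = R2 · (V_CC/V_out − 1) = 9.68 × (4.19/3.63 − 1) = 9.68 × 0.1543 = 1.493 kΩ.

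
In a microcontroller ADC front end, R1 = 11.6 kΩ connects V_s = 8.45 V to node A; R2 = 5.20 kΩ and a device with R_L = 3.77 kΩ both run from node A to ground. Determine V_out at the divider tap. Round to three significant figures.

First combine the lower leg with the load: R2 ‖ R_L = 2.186 kΩ.
Then V_out = V_s · R2'/(R1 + R2') = 8.45 × 2.186/13.79 = 1.340 V.

V_out ≈ 1.34 V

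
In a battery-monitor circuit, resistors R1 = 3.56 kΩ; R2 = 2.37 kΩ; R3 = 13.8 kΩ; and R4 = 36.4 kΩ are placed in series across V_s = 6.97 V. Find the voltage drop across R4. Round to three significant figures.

V ≈ 4.52 V

Series total: ΣR = 3.56 + 2.37 + 13.8 + 36.4 = 56.13 kΩ.
By the voltage-divider rule, V = 6.97 × 36.40/56.13 = 4.520 V.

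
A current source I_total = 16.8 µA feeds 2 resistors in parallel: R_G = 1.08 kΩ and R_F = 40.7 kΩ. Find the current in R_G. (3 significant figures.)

I ≈ 16.4 µA

With just two branches, the current splits inversely with resistance.
So I = 16.8 × 40.7/41.78 = 16.37 µA.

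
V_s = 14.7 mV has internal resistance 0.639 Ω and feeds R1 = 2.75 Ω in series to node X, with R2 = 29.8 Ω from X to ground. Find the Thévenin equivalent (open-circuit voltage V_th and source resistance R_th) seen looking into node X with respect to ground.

V_th ≈ 13.2 mV, R_th ≈ 3.04 Ω

R1' = 0.639 + 2.75 = 3.389 Ω (source resistance + R1).
Open-circuit (no load on X): V_th = V_s · R2/(R1' + R2) = 14.7 × 29.8/(3.389 + 29.8) = 13.20 mV.
With V_s suppressed (replaced by a short), R_th = R1' ‖ R2 = (3.389 × 29.8)/(3.389 + 29.8) = 3.043 Ω.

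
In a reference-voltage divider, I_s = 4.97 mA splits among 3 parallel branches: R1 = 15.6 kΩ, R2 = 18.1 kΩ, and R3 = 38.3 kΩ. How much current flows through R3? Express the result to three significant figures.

Conductances: ΣG = 1/15.6 + 1/18.1 + 1/38.3 = 0.1455 (1/kΩ).
Current divider: I(R3) = I_s · G_k/ΣG = 4.97 × (0.02611/0.1455) = 4.97 × 0.1795 = 0.8921 mA.

I ≈ 0.892 mA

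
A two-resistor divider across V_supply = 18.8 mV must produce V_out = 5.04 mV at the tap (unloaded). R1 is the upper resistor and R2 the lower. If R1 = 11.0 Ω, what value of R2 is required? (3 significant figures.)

The divider ratio is R2/(R1+R2) = 5.04/18.8 = 0.2681.
So R2 = R1 · V_out/(V_supply − V_out) = 11.0 × 5.04/(18.8 − 5.04) = 11.0 × 0.3663 = 4.029 Ω.

R2 ≈ 4.03 Ω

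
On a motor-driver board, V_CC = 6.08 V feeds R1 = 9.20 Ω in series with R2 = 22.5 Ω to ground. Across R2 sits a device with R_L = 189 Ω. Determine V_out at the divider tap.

R2 ‖ R_L = (22.5 × 189)/(22.5 + 189) = 20.11 Ω.
Then V_out = V_CC · R2'/(R1 + R2') = 6.08 × 20.11/29.31 = 4.171 V.

V_out ≈ 4.17 V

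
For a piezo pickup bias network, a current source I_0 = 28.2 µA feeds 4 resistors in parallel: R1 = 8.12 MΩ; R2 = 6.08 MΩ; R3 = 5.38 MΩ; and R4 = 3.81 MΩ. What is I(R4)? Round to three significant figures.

Total conductance ΣG = 1/8.12 + 1/6.08 + 1/5.38 + 1/3.81 = 0.7360 (units of 1/MΩ).
Current divider: I(R4) = I_0 · G_k/ΣG = 28.2 × (0.2625/0.7360) = 28.2 × 0.3566 = 10.06 µA.

I ≈ 10.1 µA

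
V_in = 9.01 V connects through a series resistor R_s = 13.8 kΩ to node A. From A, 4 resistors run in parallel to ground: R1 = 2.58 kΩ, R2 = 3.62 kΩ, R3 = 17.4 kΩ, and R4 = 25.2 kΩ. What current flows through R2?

Equivalent of the parallel group: R_p = 1.314 kΩ.
Node voltage V_A = V_in · R_p/(R_s + R_p) = 9.01 × 0.08694 = 0.7834 V.
Branch current I = V_A/R2 = 0.7834/3.62 = 0.2164 mA.

I ≈ 0.216 mA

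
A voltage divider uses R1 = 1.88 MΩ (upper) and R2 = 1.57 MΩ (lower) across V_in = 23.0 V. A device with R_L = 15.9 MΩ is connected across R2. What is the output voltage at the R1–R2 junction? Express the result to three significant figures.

The load sits in parallel with R2, giving an effective lower resistance R2' = R2·R_L/(R2+R_L) = 1.429 MΩ.
Now apply the divider: V_out = 23.0 × 0.4318 = 9.932 V.

V_out ≈ 9.93 V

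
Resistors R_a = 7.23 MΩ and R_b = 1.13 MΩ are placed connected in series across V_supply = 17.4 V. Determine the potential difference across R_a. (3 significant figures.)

Series total: ΣR = 7.23 + 1.13 = 8.360 MΩ.
V = V_supply · R/ΣR = 17.4 × 0.8648 = 15.05 V.

V ≈ 15.0 V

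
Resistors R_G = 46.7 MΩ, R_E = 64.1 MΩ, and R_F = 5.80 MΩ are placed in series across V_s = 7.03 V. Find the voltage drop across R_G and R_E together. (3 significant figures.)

V ≈ 6.68 V

Series total: ΣR = 46.7 + 64.1 + 5.80 = 116.6 MΩ.
R_{R_G..R_E} = 46.7 + 64.1 = 110.8 MΩ.
Voltage divider: V = V_s · (110.8 / 116.6) = 7.03 × 0.9503 = 6.680 V.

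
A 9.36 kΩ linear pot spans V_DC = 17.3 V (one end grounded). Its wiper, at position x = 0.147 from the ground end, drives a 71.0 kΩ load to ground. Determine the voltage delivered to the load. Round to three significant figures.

The pot divides into 7.984 kΩ above the wiper and 1.376 kΩ below.
R_L loads the lower segment: effective lower R = 1.350 kΩ.
Loaded-divider output: V_out = 17.3 × 0.1446 = 2.502 V.

V_out ≈ 2.50 V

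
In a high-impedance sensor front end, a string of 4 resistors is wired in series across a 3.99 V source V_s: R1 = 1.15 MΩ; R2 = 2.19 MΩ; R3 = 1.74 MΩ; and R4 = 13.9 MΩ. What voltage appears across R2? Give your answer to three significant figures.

V ≈ 0.460 V

ΣR = 1.15 + 2.19 + 1.74 + 13.9 = 18.98 MΩ.
V = V_s · R/ΣR = 3.99 × 0.1154 = 0.4604 V.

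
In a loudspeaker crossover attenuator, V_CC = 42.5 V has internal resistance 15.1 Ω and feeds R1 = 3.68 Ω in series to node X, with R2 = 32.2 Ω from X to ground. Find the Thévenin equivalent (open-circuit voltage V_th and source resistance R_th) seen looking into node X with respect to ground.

R1' = 15.1 + 3.68 = 18.78 Ω (source resistance + R1).
With X open, the divider is unloaded: V_th = 42.5 × 32.2/50.98 = 26.84 V.
Looking into X with the source shorted: R_th = R1'·R2/(R1'+R2) = 18.78 × 32.2/50.98 = 11.86 Ω.

V_th ≈ 26.8 V, R_th ≈ 11.9 Ω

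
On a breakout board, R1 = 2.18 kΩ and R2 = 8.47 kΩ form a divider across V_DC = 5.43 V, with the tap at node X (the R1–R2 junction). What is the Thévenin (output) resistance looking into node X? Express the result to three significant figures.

With V_DC suppressed (replaced by a short), R_th = R1 ‖ R2 = (2.180 × 8.47)/(2.180 + 8.47) = 1.734 kΩ.

R_th ≈ 1.73 kΩ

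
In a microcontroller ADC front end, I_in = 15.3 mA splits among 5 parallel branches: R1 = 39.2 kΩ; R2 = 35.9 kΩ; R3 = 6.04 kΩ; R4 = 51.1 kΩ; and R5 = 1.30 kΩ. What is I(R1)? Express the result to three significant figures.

I ≈ 0.387 mA

Conductances: ΣG = 1/39.2 + 1/35.9 + 1/6.04 + 1/51.1 + 1/1.30 = 1.008 (1/kΩ).
R1 takes the fraction G_k/ΣG = 0.02551/1.008 = 0.02531, so I = 15.3 × 0.02531 = 0.3873 mA.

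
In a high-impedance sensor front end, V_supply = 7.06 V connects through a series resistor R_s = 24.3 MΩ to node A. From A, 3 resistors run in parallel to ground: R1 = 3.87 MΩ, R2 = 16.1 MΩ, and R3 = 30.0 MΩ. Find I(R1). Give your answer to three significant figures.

I ≈ 0.190 µA

Combine the parallel branches: R_p = (1/3.87 + 1/16.1 + 1/30.0)⁻¹ = 2.826 MΩ.
V_A by voltage divider: V_A = 7.06 × 2.826/(24.3 + 2.826) = 0.7355 V.
Branch current I = V_A/R1 = 0.7355/3.87 = 0.1901 µA.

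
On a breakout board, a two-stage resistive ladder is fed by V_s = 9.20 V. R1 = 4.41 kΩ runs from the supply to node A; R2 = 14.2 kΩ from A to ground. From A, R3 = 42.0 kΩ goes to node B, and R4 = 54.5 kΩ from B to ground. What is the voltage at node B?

V_B ≈ 3.83 V

Node A sees R2 in parallel with the series input of stage 2, R3 + R4 = 96.50 kΩ.
Effective lower resistance at A: R2 ‖ 96.50 = 12.38 kΩ.
First divider: V_A = V_s · 12.38/(4.41 + 12.38) = 6.783 V.
Then the unloaded second divider: V_B = V_A × R4/(R3+R4) = 6.783 × 0.5648 = 3.831 V.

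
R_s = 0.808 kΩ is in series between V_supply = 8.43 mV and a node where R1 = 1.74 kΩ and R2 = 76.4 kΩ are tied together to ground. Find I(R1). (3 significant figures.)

Equivalent of the parallel group: R_p = 1.701 kΩ.
Node voltage V_A = V_supply · R_p/(R_s + R_p) = 8.43 × 0.6780 = 5.715 mV.
I(R1) = V_A / R1 = 5.715/1.74 = 3.285 µA.
(Check via current divider: I_total = 3.360 µA; share G_k/ΣG = 0.9777 → same result.)

I ≈ 3.28 µA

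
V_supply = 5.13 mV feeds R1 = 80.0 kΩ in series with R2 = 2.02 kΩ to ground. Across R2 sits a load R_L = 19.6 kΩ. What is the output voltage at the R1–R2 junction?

First combine the lower leg with the load: R2 ‖ R_L = 1.831 kΩ.
Now apply the divider: V_out = 5.13 × 0.02238 = 0.1148 mV.
(Unloaded it would be 0.126 mV; the load pulls it down.)

V_out ≈ 0.115 mV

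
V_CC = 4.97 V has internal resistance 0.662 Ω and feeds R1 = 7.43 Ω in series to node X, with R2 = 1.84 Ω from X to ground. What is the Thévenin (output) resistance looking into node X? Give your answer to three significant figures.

R1' = 0.662 + 7.43 = 8.092 Ω (source resistance + R1).
With V_CC suppressed (replaced by a short), R_th = R1' ‖ R2 = (8.092 × 1.84)/(8.092 + 1.84) = 1.499 Ω.

R_th ≈ 1.50 Ω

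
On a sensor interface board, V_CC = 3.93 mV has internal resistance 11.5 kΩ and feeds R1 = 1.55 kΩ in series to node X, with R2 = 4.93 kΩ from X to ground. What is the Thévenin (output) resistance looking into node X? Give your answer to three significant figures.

R1' = 11.5 + 1.55 = 13.05 kΩ (source resistance + R1).
With V_CC suppressed (replaced by a short), R_th = R1' ‖ R2 = (13.05 × 4.93)/(13.05 + 4.93) = 3.578 kΩ.

R_th ≈ 3.58 kΩ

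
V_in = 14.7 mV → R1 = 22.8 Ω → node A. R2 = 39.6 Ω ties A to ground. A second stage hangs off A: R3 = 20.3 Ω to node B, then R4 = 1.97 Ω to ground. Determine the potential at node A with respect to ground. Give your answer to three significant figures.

V_A ≈ 5.65 mV

Looking into the second stage from A: R3 + R4 = 22.27 Ω appears in parallel with R2.
R2 ‖ (R3+R4) = 14.25 Ω.
First divider: V_A = V_in · 14.25/(22.8 + 14.25) = 5.655 mV.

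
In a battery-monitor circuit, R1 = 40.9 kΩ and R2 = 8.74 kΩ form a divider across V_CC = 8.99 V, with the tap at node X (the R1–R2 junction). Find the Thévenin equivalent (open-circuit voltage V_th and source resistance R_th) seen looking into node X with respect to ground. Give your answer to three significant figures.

V_th ≈ 1.58 V, R_th ≈ 7.20 kΩ

Open-circuit (no load on X): V_th = V_CC · R2/(R1 + R2) = 8.99 × 8.74/(40.90 + 8.74) = 1.583 V.
Looking into X with the source shorted: R_th = R1·R2/(R1+R2) = 40.90 × 8.74/49.64 = 7.201 kΩ.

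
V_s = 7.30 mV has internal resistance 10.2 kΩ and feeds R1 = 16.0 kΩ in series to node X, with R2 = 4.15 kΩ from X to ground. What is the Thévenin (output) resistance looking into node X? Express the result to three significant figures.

R1' = 10.2 + 16.0 = 26.20 kΩ (source resistance + R1).
With V_s suppressed (replaced by a short), R_th = R1' ‖ R2 = (26.20 × 4.15)/(26.20 + 4.15) = 3.583 kΩ.

R_th ≈ 3.58 kΩ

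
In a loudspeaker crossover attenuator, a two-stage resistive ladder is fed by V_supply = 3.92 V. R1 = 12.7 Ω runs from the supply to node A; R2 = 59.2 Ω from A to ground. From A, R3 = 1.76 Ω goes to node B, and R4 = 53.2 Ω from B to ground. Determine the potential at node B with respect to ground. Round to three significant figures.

V_B ≈ 2.62 V

Looking into the second stage from A: R3 + R4 = 54.96 Ω appears in parallel with R2.
Effective lower resistance at A: R2 ‖ 54.96 = 28.50 Ω.
So V_A = 3.92 × 0.6918 = 2.712 V.
Then the unloaded second divider: V_B = V_A × R4/(R3+R4) = 2.712 × 0.9680 = 2.625 V.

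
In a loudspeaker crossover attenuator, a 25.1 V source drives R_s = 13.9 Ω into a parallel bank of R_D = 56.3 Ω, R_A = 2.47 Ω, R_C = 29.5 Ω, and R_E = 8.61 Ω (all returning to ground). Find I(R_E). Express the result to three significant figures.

I ≈ 0.325 A

Combine the parallel branches: R_p = (1/56.3 + 1/2.47 + 1/29.5 + 1/8.61)⁻¹ = 1.746 Ω.
Node voltage V_A = V_CC · R_p/(R_s + R_p) = 25.1 × 0.1116 = 2.801 V.
Branch current I = V_A/R_E = 2.801/8.61 = 0.3254 A.
(Check via current divider: I_total = 1.604 A; share G_k/ΣG = 0.2028 → same result.)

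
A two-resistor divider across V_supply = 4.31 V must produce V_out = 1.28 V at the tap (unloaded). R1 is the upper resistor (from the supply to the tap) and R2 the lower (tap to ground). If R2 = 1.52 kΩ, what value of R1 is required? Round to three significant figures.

Required fraction k = V_out/V_supply = 0.2970.
So R1 = R2 · (V_supply/V_out − 1) = 1.52 × (4.31/1.28 − 1) = 1.52 × 2.367 = 3.598 kΩ.

R1 ≈ 3.60 kΩ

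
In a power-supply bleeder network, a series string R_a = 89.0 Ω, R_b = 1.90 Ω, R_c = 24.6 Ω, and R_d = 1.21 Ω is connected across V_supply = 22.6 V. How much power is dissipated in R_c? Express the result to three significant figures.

Series current I = V_supply/ΣR = 22.6/116.7 = 0.1936 A.
P(R_c) = I²·R_c = (0.1936)² × 24.6 = 0.9224 W.

P ≈ 0.922 W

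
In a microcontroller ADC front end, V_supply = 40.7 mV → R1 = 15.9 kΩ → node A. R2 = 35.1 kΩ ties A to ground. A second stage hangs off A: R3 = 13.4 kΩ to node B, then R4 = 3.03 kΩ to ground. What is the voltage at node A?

Node A sees R2 in parallel with the series input of stage 2, R3 + R4 = 16.43 kΩ.
R2 ‖ (R3+R4) = 11.19 kΩ.
First divider: V_A = V_supply · 11.19/(15.9 + 11.19) = 16.81 mV.

V_A ≈ 16.8 mV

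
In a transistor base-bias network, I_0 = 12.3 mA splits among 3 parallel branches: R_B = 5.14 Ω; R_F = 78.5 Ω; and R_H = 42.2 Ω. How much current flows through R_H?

ΣG = 1/5.14 + 1/78.5 + 1/42.2 = 0.2310.
R_H takes the fraction G_k/ΣG = 0.02370/0.2310 = 0.1026, so I = 12.3 × 0.1026 = 1.262 mA.

I ≈ 1.26 mA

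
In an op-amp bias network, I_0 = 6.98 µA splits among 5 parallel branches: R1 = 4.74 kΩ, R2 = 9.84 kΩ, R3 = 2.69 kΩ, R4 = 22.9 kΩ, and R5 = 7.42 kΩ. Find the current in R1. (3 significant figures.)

Total conductance ΣG = 1/4.74 + 1/9.84 + 1/2.69 + 1/22.9 + 1/7.42 = 0.8628 (units of 1/kΩ).
R1 takes the fraction G_k/ΣG = 0.2110/0.8628 = 0.2445, so I = 6.98 × 0.2445 = 1.707 µA.

I ≈ 1.71 µA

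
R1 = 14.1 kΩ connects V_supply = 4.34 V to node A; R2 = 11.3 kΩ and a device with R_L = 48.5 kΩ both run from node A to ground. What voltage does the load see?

The load sits in parallel with R2, giving an effective lower resistance R2' = R2·R_L/(R2+R_L) = 9.165 kΩ.
Voltage divider with the loaded lower leg: V_out = 4.34 × 9.165/(14.1 + 9.165) = 4.34 × 0.3939 = 1.710 V.

V_out ≈ 1.71 V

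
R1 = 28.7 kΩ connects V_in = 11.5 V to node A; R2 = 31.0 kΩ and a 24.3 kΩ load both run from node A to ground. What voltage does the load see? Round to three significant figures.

The load sits in parallel with R2, giving an effective lower resistance R2' = R2·R_L/(R2+R_L) = 13.62 kΩ.
Then V_out = V_in · R2'/(R1 + R2') = 11.5 × 13.62/42.32 = 3.701 V.

V_out ≈ 3.70 V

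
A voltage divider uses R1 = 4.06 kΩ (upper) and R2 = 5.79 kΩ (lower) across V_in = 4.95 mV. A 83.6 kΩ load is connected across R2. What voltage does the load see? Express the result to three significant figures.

V_out ≈ 2.83 mV

First combine the lower leg with the load: R2 ‖ R_L = 5.415 kΩ.
Voltage divider with the loaded lower leg: V_out = 4.95 × 5.415/(4.06 + 5.415) = 4.95 × 0.5715 = 2.829 mV.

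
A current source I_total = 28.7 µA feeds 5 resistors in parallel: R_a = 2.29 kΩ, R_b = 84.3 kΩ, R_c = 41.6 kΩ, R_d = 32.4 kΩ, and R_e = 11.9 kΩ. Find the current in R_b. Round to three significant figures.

Conductances: ΣG = 1/2.29 + 1/84.3 + 1/41.6 + 1/32.4 + 1/11.9 = 0.5875 (1/kΩ).
R_b takes the fraction G_k/ΣG = 0.01186/0.5875 = 0.02019, so I = 28.7 × 0.02019 = 0.5795 µA.

I ≈ 0.580 µA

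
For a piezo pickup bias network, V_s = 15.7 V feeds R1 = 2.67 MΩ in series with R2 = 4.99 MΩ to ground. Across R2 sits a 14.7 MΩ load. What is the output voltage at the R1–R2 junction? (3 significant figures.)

V_out ≈ 9.15 V

First combine the lower leg with the load: R2 ‖ R_L = 3.725 MΩ.
Voltage divider with the loaded lower leg: V_out = 15.7 × 3.725/(2.67 + 3.725) = 15.7 × 0.5825 = 9.145 V.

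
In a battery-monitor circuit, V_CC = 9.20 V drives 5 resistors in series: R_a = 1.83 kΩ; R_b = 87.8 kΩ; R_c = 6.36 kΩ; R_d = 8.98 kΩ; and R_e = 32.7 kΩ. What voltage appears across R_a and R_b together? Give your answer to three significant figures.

Total series resistance ΣR = 1.83 + 87.8 + 6.36 + 8.98 + 32.7 = 137.7 kΩ.
R_{R_a..R_b} = 1.83 + 87.8 = 89.63 kΩ.
V = V_CC · R/ΣR = 9.20 × 0.6510 = 5.990 V.

V ≈ 5.99 V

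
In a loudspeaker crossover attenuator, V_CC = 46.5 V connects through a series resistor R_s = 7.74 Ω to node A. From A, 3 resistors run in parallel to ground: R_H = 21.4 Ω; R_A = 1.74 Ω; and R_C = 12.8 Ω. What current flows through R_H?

I ≈ 0.339 A

Combine the parallel branches: R_p = (1/21.4 + 1/1.74 + 1/12.8)⁻¹ = 1.429 Ω.
V_A = 46.5 × 1.429/9.169 = 7.249 V.
I(R_H) = V_A / R_H = 7.249/21.4 = 0.3387 A.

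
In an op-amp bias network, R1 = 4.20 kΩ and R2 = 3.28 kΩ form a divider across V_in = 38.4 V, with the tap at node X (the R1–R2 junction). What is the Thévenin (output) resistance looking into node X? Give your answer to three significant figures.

Zeroing V_in shorts the top of R1 to ground, so R_th = R1 ‖ R2 = 1.842 kΩ.

R_th ≈ 1.84 kΩ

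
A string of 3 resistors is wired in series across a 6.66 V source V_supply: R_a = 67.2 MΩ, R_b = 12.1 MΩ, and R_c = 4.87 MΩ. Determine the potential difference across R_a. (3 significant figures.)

Total series resistance ΣR = 67.2 + 12.1 + 4.87 = 84.17 MΩ.
By the voltage-divider rule, V = 6.66 × 67.20/84.17 = 5.317 V.

V ≈ 5.32 V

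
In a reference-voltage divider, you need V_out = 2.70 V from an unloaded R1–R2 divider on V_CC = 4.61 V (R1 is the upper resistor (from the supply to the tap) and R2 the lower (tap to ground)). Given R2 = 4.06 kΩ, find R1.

Required fraction k = V_out/V_CC = 0.5857.
So R1 = R2 · (V_CC/V_out − 1) = 4.06 × (4.61/2.70 − 1) = 4.06 × 0.7074 = 2.872 kΩ.

R1 ≈ 2.87 kΩ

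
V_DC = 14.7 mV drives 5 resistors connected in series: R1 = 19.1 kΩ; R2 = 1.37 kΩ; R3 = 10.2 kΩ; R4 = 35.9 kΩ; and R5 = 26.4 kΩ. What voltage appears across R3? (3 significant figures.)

Series total: ΣR = 19.1 + 1.37 + 10.2 + 35.9 + 26.4 = 92.97 kΩ.
By the voltage-divider rule, V = 14.7 × 10.20/92.97 = 1.613 mV.

V ≈ 1.61 mV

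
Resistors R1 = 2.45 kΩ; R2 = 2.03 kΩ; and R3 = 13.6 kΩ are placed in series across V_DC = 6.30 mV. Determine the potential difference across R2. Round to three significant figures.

Series total: ΣR = 2.45 + 2.03 + 13.6 = 18.08 kΩ.
By the voltage-divider rule, V = 6.30 × 2.030/18.08 = 0.7074 mV.

V ≈ 0.707 mV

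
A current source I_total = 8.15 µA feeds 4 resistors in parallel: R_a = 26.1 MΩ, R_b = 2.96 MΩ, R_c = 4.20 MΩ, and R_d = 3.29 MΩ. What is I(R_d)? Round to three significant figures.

Conductances: ΣG = 1/26.1 + 1/2.96 + 1/4.20 + 1/3.29 = 0.9182 (1/MΩ).
By the current-divider rule, I = I_total · G_k/ΣG = 8.15 × 0.3310 = 2.698 µA.

I ≈ 2.70 µA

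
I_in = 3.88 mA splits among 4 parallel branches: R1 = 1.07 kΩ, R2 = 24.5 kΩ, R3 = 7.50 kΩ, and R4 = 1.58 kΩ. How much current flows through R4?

Conductances: ΣG = 1/1.07 + 1/24.5 + 1/7.50 + 1/1.58 = 1.742 (1/kΩ).
Current divider: I(R4) = I_in · G_k/ΣG = 3.88 × (0.6329/1.742) = 3.88 × 0.3634 = 1.410 mA.

I ≈ 1.41 mA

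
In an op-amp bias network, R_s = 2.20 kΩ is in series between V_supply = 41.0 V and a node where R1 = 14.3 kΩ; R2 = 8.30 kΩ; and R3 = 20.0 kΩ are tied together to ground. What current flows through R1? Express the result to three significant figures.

Combine the parallel branches: R_p = (1/14.3 + 1/8.30 + 1/20.0)⁻¹ = 4.160 kΩ.
Node voltage V_A = V_supply · R_p/(R_s + R_p) = 41.0 × 0.6541 = 26.82 V.
I(R1) = V_A / R1 = 26.82/14.3 = 1.875 mA.
(Check via current divider: I_total = 6.447 mA; share G_k/ΣG = 0.2909 → same result.)

I ≈ 1.88 mA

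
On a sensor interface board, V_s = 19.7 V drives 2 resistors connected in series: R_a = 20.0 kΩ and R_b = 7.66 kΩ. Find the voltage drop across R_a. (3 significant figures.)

V ≈ 14.2 V

ΣR = 20.0 + 7.66 = 27.66 kΩ.
V = V_s · R/ΣR = 19.7 × 0.7231 = 14.24 V.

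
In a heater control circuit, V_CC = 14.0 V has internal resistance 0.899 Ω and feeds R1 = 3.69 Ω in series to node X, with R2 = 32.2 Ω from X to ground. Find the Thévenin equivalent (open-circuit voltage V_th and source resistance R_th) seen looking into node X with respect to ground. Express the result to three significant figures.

V_th ≈ 12.3 V, R_th ≈ 4.02 Ω

R1' = 0.899 + 3.69 = 4.589 Ω (source resistance + R1).
V_th is the unloaded tap voltage: V_CC · R2/(R1'+R2) = 14.0 × 0.8753 = 12.25 V.
Zeroing V_CC shorts the top of R1' to ground, so R_th = R1' ‖ R2 = 4.017 Ω.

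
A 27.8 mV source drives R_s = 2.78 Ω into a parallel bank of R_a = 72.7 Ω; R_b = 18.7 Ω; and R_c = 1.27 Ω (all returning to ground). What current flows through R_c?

Equivalent of the parallel group: R_p = 1.170 Ω.
Node voltage V_A = V_in · R_p/(R_s + R_p) = 27.8 × 0.2962 = 8.235 mV.
I(R_c) = V_A / R_c = 8.235/1.27 = 6.484 mA.

I ≈ 6.48 mA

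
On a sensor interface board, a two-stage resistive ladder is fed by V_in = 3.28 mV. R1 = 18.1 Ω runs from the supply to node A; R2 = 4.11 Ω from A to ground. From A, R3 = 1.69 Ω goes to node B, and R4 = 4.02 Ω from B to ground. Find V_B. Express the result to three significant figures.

Looking into the second stage from A: R3 + R4 = 5.710 Ω appears in parallel with R2.
R2 ‖ (R3+R4) = 2.390 Ω.
V_A = 3.28 × 2.390/(18.1 + 2.390) = 0.3826 mV.
V_B = V_A × 0.7040 = 0.2693 mV.

V_B ≈ 0.269 mV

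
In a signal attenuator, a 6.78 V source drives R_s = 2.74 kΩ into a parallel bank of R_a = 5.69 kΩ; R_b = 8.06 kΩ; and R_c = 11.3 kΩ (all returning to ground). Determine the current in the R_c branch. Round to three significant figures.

I ≈ 0.291 mA

Equivalent of the parallel group: R_p = 2.575 kΩ.
V_A = 6.78 × 2.575/5.315 = 3.285 V.
Branch current I = V_A/R_c = 3.285/11.3 = 0.2907 mA.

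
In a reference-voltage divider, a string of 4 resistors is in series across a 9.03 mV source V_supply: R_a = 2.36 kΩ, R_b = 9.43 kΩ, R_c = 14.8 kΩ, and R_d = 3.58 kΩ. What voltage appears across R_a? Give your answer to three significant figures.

ΣR = 2.36 + 9.43 + 14.8 + 3.58 = 30.17 kΩ.
V = V_supply · R/ΣR = 9.03 × 0.07822 = 0.7064 mV.

V ≈ 0.706 mV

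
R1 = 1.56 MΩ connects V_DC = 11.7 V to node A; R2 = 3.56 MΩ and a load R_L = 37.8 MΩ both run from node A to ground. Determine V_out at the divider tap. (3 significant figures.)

V_out ≈ 7.91 V

R2 ‖ R_L = (3.56 × 37.8)/(3.56 + 37.8) = 3.254 MΩ.
Now apply the divider: V_out = 11.7 × 0.6759 = 7.908 V.
(Unloaded it would be 8.14 V; the load pulls it down.)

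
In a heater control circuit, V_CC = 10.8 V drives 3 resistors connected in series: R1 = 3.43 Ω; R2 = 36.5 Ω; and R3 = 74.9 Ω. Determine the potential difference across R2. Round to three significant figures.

V ≈ 3.43 V

ΣR = 3.43 + 36.5 + 74.9 = 114.8 Ω.
Voltage divider: V = V_CC · (36.50 / 114.8) = 10.8 × 0.3179 = 3.433 V.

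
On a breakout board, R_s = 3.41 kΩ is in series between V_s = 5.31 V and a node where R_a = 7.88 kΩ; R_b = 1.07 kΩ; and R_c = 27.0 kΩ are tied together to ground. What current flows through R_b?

I ≈ 1.05 mA

Equivalent of the parallel group: R_p = 0.9103 kΩ.
V_A = 5.31 × 0.9103/4.320 = 1.119 V.
I(R_b) = V_A / R_b = 1.119/1.07 = 1.046 mA.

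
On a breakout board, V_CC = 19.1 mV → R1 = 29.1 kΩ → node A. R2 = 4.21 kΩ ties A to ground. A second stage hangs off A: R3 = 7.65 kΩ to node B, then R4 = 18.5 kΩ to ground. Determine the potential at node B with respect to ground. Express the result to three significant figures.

Node A sees R2 in parallel with the series input of stage 2, R3 + R4 = 26.15 kΩ.
Effective lower resistance at A: R2 ‖ 26.15 = 3.626 kΩ.
First divider: V_A = V_CC · 3.626/(29.1 + 3.626) = 2.116 mV.
Stage 2 is unloaded, so V_B = V_A · R4/(R3+R4) = 2.116 × 18.5/26.15 = 1.497 mV.

V_B ≈ 1.50 mV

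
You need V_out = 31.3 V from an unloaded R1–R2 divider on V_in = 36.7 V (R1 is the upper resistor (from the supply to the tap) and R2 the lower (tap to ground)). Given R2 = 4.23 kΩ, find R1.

V_out/V_in = R2/(R1+R2) = 0.8529.
So R1 = R2 · (V_in/V_out − 1) = 4.23 × (36.7/31.3 − 1) = 4.23 × 0.1725 = 0.7298 kΩ.

R1 ≈ 0.730 kΩ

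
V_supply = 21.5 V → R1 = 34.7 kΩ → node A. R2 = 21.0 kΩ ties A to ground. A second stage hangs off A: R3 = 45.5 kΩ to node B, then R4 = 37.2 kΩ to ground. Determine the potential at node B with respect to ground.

The second stage (R3 + R4 = 82.70 kΩ) loads node A in parallel with R2.
R2 ‖ (R3+R4) = 16.75 kΩ.
So V_A = 21.5 × 0.3255 = 6.999 V.
V_B = V_A × 0.4498 = 3.148 V.

V_B ≈ 3.15 V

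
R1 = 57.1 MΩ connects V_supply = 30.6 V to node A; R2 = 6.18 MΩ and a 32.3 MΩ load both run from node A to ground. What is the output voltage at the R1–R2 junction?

V_out ≈ 2.55 V

R2 ‖ R_L = (6.18 × 32.3)/(6.18 + 32.3) = 5.187 MΩ.
Voltage divider with the loaded lower leg: V_out = 30.6 × 5.187/(57.1 + 5.187) = 30.6 × 0.08328 = 2.548 V.
(Unloaded it would be 2.99 V; the load pulls it down.)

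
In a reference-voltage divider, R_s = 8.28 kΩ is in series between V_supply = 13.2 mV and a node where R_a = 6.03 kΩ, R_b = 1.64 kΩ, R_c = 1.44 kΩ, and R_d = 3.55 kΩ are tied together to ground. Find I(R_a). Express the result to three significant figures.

Equivalent of the parallel group: R_p = 0.5709 kΩ.
V_A = 13.2 × 0.5709/8.851 = 0.8514 mV.
I(R_a) = V_A / R_a = 0.8514/6.03 = 0.1412 µA.

I ≈ 0.141 µA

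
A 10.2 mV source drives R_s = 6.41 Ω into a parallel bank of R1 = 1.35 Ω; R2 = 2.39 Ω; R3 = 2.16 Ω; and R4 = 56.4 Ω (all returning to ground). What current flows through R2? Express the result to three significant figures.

I ≈ 0.371 mA

Equivalent of the parallel group: R_p = 0.6098 Ω.
Node voltage V_A = V_CC · R_p/(R_s + R_p) = 10.2 × 0.08687 = 0.8861 mV.
I(R2) = V_A / R2 = 0.8861/2.39 = 0.3707 mA.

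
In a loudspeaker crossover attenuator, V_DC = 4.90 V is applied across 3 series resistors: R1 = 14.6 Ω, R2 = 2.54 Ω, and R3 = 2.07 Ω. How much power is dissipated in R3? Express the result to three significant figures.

ΣR = 19.21 Ω → I = 4.90/19.21 = 0.2551 A.
P = I²R = 0.06506 × 2.07 = 0.1347 W.

P ≈ 0.135 W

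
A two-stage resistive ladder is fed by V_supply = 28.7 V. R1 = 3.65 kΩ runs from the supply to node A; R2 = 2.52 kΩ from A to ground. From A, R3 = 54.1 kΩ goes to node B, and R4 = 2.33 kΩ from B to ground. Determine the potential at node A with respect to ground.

The second stage (R3 + R4 = 56.43 kΩ) loads node A in parallel with R2.
R2 ‖ (R3+R4) = 2.412 kΩ.
So V_A = 28.7 × 0.3979 = 11.42 V.

V_A ≈ 11.4 V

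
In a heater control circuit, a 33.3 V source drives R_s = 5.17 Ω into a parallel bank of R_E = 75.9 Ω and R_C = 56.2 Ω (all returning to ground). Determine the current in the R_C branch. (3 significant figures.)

Parallel bank: R_p = 1/(1/75.9 + 1/56.2) = 32.29 Ω.
V_A = 33.3 × 32.29/37.46 = 28.70 V.
I(R_C) = V_A / R_C = 28.70/56.2 = 0.5108 A.

I ≈ 0.511 A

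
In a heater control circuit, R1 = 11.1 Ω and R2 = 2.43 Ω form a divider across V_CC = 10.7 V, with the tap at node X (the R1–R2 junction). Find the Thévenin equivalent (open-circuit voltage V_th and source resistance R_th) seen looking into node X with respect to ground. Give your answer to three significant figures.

With X open, the divider is unloaded: V_th = 10.7 × 2.43/13.53 = 1.922 V.
Zeroing V_CC shorts the top of R1 to ground, so R_th = R1 ‖ R2 = 1.994 Ω.

V_th ≈ 1.92 V, R_th ≈ 1.99 Ω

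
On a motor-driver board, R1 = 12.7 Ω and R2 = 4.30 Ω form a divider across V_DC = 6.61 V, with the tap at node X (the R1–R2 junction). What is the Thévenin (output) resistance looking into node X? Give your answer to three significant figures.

With V_DC suppressed (replaced by a short), R_th = R1 ‖ R2 = (12.70 × 4.30)/(12.70 + 4.30) = 3.212 Ω.

R_th ≈ 3.21 Ω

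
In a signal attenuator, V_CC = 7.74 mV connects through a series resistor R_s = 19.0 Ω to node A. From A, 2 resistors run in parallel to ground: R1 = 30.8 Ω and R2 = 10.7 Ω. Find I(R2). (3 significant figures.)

Combine the parallel branches: R_p = (1/30.8 + 1/10.7)⁻¹ = 7.941 Ω.
Node voltage V_A = V_CC · R_p/(R_s + R_p) = 7.74 × 0.2948 = 2.281 mV.
I(R2) = V_A / R2 = 2.281/10.7 = 0.2132 mA.

I ≈ 0.213 mA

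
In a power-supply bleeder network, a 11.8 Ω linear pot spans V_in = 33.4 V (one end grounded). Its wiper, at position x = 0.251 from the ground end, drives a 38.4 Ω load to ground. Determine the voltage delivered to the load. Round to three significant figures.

V_out ≈ 7.93 V

Lower segment x·R_p = 2.962 Ω; upper segment (1−x)·R_p = 8.838 Ω.
(x·R_p) ‖ R_L = 2.750 Ω.
Loaded-divider output: V_out = 33.4 × 0.2373 = 7.926 V.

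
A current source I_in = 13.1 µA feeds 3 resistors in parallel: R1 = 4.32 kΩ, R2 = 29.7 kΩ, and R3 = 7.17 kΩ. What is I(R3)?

Total conductance ΣG = 1/4.32 + 1/29.7 + 1/7.17 = 0.4046 (units of 1/kΩ).
R3 takes the fraction G_k/ΣG = 0.1395/0.4046 = 0.3447, so I = 13.1 × 0.3447 = 4.515 µA.

I ≈ 4.52 µA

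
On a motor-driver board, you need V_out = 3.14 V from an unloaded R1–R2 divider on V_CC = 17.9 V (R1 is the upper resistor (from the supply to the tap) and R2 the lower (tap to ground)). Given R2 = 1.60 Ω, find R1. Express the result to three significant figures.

V_out/V_CC = R2/(R1+R2) = 0.1754.
R1 = R2·(1/k − 1) = 1.60 × 4.701 = 7.521 Ω.

R1 ≈ 7.52 Ω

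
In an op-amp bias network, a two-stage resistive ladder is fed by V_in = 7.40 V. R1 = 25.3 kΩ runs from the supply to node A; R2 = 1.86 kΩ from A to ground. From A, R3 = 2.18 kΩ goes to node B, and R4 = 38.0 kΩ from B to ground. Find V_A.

V_A ≈ 0.486 V

Node A sees R2 in parallel with the series input of stage 2, R3 + R4 = 40.18 kΩ.
Effective lower resistance at A: R2 ‖ 40.18 = 1.778 kΩ.
First divider: V_A = V_in · 1.778/(25.3 + 1.778) = 0.4858 V.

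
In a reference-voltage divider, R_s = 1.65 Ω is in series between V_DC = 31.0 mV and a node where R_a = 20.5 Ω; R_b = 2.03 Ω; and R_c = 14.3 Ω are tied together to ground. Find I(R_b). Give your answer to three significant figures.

Parallel bank: R_p = 1/(1/20.5 + 1/2.03 + 1/14.3) = 1.636 Ω.
Node voltage V_A = V_DC · R_p/(R_s + R_p) = 31.0 × 0.4978 = 15.43 mV.
I(R_b) = V_A / R_b = 15.43/2.03 = 7.602 mA.
(Check via current divider: I_total = 9.435 mA; share G_k/ΣG = 0.8058 → same result.)

I ≈ 7.60 mA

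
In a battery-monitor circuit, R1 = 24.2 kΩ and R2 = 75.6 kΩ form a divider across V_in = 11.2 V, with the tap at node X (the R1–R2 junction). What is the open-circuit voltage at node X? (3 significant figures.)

V_th is the unloaded tap voltage: V_in · R2/(R1+R2) = 11.2 × 0.7575 = 8.484 V.

V_th ≈ 8.48 V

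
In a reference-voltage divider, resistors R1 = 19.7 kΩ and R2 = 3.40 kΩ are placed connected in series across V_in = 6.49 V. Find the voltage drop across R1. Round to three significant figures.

V ≈ 5.53 V

ΣR = 19.7 + 3.40 = 23.10 kΩ.
Voltage divider: V = V_in · (19.70 / 23.10) = 6.49 × 0.8528 = 5.535 V.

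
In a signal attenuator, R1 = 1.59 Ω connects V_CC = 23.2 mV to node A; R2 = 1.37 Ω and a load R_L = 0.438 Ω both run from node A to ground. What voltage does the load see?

V_out ≈ 4.01 mV

First combine the lower leg with the load: R2 ‖ R_L = 0.3319 Ω.
Then V_out = V_CC · R2'/(R1 + R2') = 23.2 × 0.3319/1.922 = 4.006 mV.
(Unloaded it would be 10.7 mV; the load pulls it down.)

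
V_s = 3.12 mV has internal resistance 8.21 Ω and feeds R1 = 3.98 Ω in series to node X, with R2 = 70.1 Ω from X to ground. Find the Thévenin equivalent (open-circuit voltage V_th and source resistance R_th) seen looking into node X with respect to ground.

R1' = 8.21 + 3.98 = 12.19 Ω (source resistance + R1).
V_th is the unloaded tap voltage: V_s · R2/(R1'+R2) = 3.12 × 0.8519 = 2.658 mV.
With V_s suppressed (replaced by a short), R_th = R1' ‖ R2 = (12.19 × 70.1)/(12.19 + 70.1) = 10.38 Ω.

V_th ≈ 2.66 mV, R_th ≈ 10.4 Ω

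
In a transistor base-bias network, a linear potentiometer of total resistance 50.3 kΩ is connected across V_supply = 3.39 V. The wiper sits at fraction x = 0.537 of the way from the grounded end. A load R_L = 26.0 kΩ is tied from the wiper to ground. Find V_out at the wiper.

The pot divides into 23.29 kΩ above the wiper and 27.01 kΩ below.
R_L loads the lower segment: effective lower R = 13.25 kΩ.
Then V_out = V_supply · 13.25/(23.29 + 13.25) = 1.229 V.

V_out ≈ 1.23 V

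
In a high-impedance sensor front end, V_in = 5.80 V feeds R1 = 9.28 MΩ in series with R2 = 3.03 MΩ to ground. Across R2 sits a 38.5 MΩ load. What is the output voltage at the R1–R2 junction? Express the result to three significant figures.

First combine the lower leg with the load: R2 ‖ R_L = 2.809 MΩ.
Now apply the divider: V_out = 5.80 × 0.2324 = 1.348 V.

V_out ≈ 1.35 V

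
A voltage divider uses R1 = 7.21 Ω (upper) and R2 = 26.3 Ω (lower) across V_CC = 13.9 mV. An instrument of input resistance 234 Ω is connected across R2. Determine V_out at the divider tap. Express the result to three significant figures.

R2 ‖ R_L = (26.3 × 234)/(26.3 + 234) = 23.64 Ω.
Voltage divider with the loaded lower leg: V_out = 13.9 × 23.64/(7.21 + 23.64) = 13.9 × 0.7663 = 10.65 mV.

V_out ≈ 10.7 mV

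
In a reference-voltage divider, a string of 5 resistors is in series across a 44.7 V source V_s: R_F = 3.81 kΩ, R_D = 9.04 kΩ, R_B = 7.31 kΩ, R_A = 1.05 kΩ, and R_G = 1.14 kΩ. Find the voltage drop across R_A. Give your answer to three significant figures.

Series total: ΣR = 3.81 + 9.04 + 7.31 + 1.05 + 1.14 = 22.35 kΩ.
V = V_s · R/ΣR = 44.7 × 0.04698 = 2.100 V.

V ≈ 2.10 V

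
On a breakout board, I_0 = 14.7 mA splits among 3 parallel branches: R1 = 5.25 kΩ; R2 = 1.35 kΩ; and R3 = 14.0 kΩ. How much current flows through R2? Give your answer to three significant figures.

I ≈ 10.9 mA

ΣG = 1/5.25 + 1/1.35 + 1/14.0 = 1.003.
Current divider: I(R2) = I_0 · G_k/ΣG = 14.7 × (0.7407/1.003) = 14.7 × 0.7388 = 10.86 mA.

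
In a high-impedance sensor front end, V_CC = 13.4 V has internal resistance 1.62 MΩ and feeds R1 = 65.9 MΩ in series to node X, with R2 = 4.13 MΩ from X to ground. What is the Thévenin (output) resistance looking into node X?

R1' = 1.62 + 65.9 = 67.52 MΩ (source resistance + R1).
Zeroing V_CC shorts the top of R1' to ground, so R_th = R1' ‖ R2 = 3.892 MΩ.

R_th ≈ 3.89 MΩ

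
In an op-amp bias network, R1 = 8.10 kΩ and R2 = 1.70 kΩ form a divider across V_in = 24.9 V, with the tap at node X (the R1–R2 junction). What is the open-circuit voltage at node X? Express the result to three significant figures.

Open-circuit (no load on X): V_th = V_in · R2/(R1 + R2) = 24.9 × 1.70/(8.100 + 1.70) = 4.319 V.

V_th ≈ 4.32 V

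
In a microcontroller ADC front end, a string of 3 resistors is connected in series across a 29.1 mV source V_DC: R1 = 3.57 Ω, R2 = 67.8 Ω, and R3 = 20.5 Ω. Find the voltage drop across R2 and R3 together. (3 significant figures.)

V ≈ 28.0 mV

Total series resistance ΣR = 3.57 + 67.8 + 20.5 = 91.87 Ω.
R_{R2..R3} = 67.8 + 20.5 = 88.30 Ω.
By the voltage-divider rule, V = 29.1 × 88.30/91.87 = 27.97 mV.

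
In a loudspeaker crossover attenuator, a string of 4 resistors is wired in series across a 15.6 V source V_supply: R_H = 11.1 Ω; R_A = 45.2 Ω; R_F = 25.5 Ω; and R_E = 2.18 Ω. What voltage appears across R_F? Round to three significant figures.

V ≈ 4.74 V

Total series resistance ΣR = 11.1 + 45.2 + 25.5 + 2.18 = 83.98 Ω.
Voltage divider: V = V_supply · (25.50 / 83.98) = 15.6 × 0.3036 = 4.737 V.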